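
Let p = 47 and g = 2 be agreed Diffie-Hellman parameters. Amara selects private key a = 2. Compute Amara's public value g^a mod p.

4

Public value = 2^2 mod 47.
2^1 ≡ 2 (mod 47)
2^2 = (2^1)^2 ≡ 2^2 = 4 ≡ 4 (mod 47)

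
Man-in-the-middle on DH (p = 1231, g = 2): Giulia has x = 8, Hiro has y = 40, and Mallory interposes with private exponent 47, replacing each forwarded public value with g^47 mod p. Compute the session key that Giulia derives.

Giulia receives Mallory's public value M = 2^47 mod 1231 instead of the honest one.
2^1 ≡ 2 (mod 1231)
2^2 = (2^1)^2 ≡ 2^2 = 4 ≡ 4 (mod 1231)
2^4 = (2^2)^2 ≡ 4^2 = 16 ≡ 16 (mod 1231)
2^8 = (2^4)^2 ≡ 16^2 = 256 ≡ 256 (mod 1231)
2^16 = (2^8)^2 ≡ 256^2 = 65536 ≡ 293 (mod 1231)
2^32 = (2^16)^2 ≡ 293^2 = 85849 ≡ 910 (mod 1231)
2^47 = 2^32 · 2^8 · 2^4 · 2^2 · 2^1 ≡ 910 · 256 · 16 · 4 · 2 ≡ 367 (mod 1231).
So M = 367. Giulia computes K = M^8 mod 1231.
367^1 ≡ 367 (mod 1231)
367^2 = (367^1)^2 ≡ 367^2 = 134689 ≡ 510 (mod 1231)
367^4 = (367^2)^2 ≡ 510^2 = 260100 ≡ 359 (mod 1231)
367^8 = (367^4)^2 ≡ 359^2 = 128881 ≡ 857 (mod 1231)

857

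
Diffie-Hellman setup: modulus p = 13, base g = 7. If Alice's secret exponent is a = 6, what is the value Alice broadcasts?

12

Public value = 7^6 (mod 13).
7^1 ≡ 7 (mod 13)
7^2 = (7^1)^2 ≡ 7^2 = 49 ≡ 10 (mod 13)
7^4 = (7^2)^2 ≡ 10^2 = 100 ≡ 9 (mod 13)
7^6 = 7^4 · 7^2 ≡ 9 · 10 ≡ 12 (mod 13).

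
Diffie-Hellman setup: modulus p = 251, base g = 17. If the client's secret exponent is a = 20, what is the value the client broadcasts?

Public value = 17^20 mod 251.
17^1 ≡ 17 (mod 251)
17^2 = (17^1)^2 ≡ 17^2 = 289 ≡ 38 (mod 251)
17^4 = (17^2)^2 ≡ 38^2 = 1444 ≡ 189 (mod 251)
17^8 = (17^4)^2 ≡ 189^2 = 35721 ≡ 79 (mod 251)
17^16 = (17^8)^2 ≡ 79^2 = 6241 ≡ 217 (mod 251)
17^20 = 17^16 · 17^4 ≡ 217 · 189 ≡ 100 (mod 251).

100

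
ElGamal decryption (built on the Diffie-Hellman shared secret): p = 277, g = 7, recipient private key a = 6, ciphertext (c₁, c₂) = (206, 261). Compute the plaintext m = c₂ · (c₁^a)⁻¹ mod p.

Shared mask s = c₁^a mod p = 206^6 mod 277.
206^1 ≡ 206 (mod 277)
206^2 = (206^1)^2 ≡ 206^2 = 42436 ≡ 55 (mod 277)
206^4 = (206^2)^2 ≡ 55^2 = 3025 ≡ 255 (mod 277)
206^6 = 206^4 · 206^2 ≡ 255 · 55 ≡ 175 (mod 277).
So s = 175; s⁻¹ ≡ 19 (mod 277).
m = c₂ · s⁻¹ mod 277 = 261 · 19 mod 277 = 250.

250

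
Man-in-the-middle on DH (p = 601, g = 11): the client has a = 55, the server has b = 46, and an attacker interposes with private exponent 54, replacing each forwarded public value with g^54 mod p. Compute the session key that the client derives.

511

The client receives an attacker's public value M = 11^54 mod 601 instead of the honest one.
11^1 ≡ 11 (mod 601)
11^2 = (11^1)^2 ≡ 11^2 = 121 ≡ 121 (mod 601)
11^4 = (11^2)^2 ≡ 121^2 = 14641 ≡ 217 (mod 601)
11^8 = (11^4)^2 ≡ 217^2 = 47089 ≡ 211 (mod 601)
11^16 = (11^8)^2 ≡ 211^2 = 44521 ≡ 47 (mod 601)
11^32 = (11^16)^2 ≡ 47^2 = 2209 ≡ 406 (mod 601)
11^54 = 11^32 · 11^16 · 11^4 · 11^2 ≡ 406 · 47 · 217 · 121 ≡ 404 (mod 601).
So M = 404. The client computes K = M^55 mod 601.
404^1 ≡ 404 (mod 601)
404^2 = (404^1)^2 ≡ 404^2 = 163216 ≡ 345 (mod 601)
404^4 = (404^2)^2 ≡ 345^2 = 119025 ≡ 27 (mod 601)
404^8 = (404^4)^2 ≡ 27^2 = 729 ≡ 128 (mod 601)
404^16 = (404^8)^2 ≡ 128^2 = 16384 ≡ 157 (mod 601)
404^32 = (404^16)^2 ≡ 157^2 = 24649 ≡ 8 (mod 601)
404^55 = 404^32 · 404^16 · 404^4 · 404^2 · 404^1 ≡ 8 · 157 · 27 · 345 · 404 ≡ 511 (mod 601).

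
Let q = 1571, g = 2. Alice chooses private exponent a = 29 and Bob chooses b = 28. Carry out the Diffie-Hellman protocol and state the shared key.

Alice sends A = g^a mod q = 2^29 mod 1571.
2^1 ≡ 2 (mod 1571)
2^2 = (2^1)^2 ≡ 2^2 = 4 ≡ 4 (mod 1571)
2^4 = (2^2)^2 ≡ 4^2 = 16 ≡ 16 (mod 1571)
2^8 = (2^4)^2 ≡ 16^2 = 256 ≡ 256 (mod 1571)
2^16 = (2^8)^2 ≡ 256^2 = 65536 ≡ 1125 (mod 1571)
2^29 = 2^16 · 2^8 · 2^4 · 2^1 ≡ 1125 · 256 · 16 · 2 ≡ 514 (mod 1571).
So A = 514. Bob then computes K = A^b mod q = 514^28 mod 1571.
514^1 ≡ 514 (mod 1571)
514^2 = (514^1)^2 ≡ 514^2 = 264196 ≡ 268 (mod 1571)
514^4 = (514^2)^2 ≡ 268^2 = 71824 ≡ 1129 (mod 1571)
514^8 = (514^4)^2 ≡ 1129^2 = 1274641 ≡ 560 (mod 1571)
514^16 = (514^8)^2 ≡ 560^2 = 313600 ≡ 971 (mod 1571)
514^28 = 514^16 · 514^8 · 514^4 ≡ 971 · 560 · 1129 ≡ 657 (mod 1571).

657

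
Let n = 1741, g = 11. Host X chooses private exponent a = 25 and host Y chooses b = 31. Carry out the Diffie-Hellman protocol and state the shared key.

595

Host Y sends B = g^b mod n = 11^31 mod 1741.
11^1 ≡ 11 (mod 1741)
11^2 = (11^1)^2 ≡ 11^2 = 121 ≡ 121 (mod 1741)
11^4 = (11^2)^2 ≡ 121^2 = 14641 ≡ 713 (mod 1741)
11^8 = (11^4)^2 ≡ 713^2 = 508369 ≡ 1738 (mod 1741)
11^16 = (11^8)^2 ≡ 1738^2 = 3020644 ≡ 9 (mod 1741)
11^31 = 11^16 · 11^8 · 11^4 · 11^2 · 11^1 ≡ 9 · 1738 · 713 · 121 · 11 ≡ 957 (mod 1741).
So B = 957. Host X then computes K = B^a mod n = 957^25 mod 1741.
957^1 ≡ 957 (mod 1741)
957^2 = (957^1)^2 ≡ 957^2 = 915849 ≡ 83 (mod 1741)
957^4 = (957^2)^2 ≡ 83^2 = 6889 ≡ 1666 (mod 1741)
957^8 = (957^4)^2 ≡ 1666^2 = 2775556 ≡ 402 (mod 1741)
957^16 = (957^8)^2 ≡ 402^2 = 161604 ≡ 1432 (mod 1741)
957^25 = 957^16 · 957^8 · 957^1 ≡ 1432 · 402 · 957 ≡ 595 (mod 1741).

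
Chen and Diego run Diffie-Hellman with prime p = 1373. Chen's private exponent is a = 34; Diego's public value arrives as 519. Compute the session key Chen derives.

Shared key K = 519^34 mod 1373.
519^1 ≡ 519 (mod 1373)
519^2 = (519^1)^2 ≡ 519^2 = 269361 ≡ 253 (mod 1373)
519^4 = (519^2)^2 ≡ 253^2 = 64009 ≡ 851 (mod 1373)
519^8 = (519^4)^2 ≡ 851^2 = 724201 ≡ 630 (mod 1373)
519^16 = (519^8)^2 ≡ 630^2 = 396900 ≡ 103 (mod 1373)
519^32 = (519^16)^2 ≡ 103^2 = 10609 ≡ 998 (mod 1373)
519^34 = 519^32 · 519^2 ≡ 998 · 253 ≡ 1235 (mod 1373).

1235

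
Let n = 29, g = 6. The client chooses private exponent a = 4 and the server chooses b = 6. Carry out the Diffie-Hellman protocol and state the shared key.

16

The client sends A = g^a mod n = 6^4 mod 29.
6^1 ≡ 6 (mod 29)
6^2 = (6^1)^2 ≡ 6^2 = 36 ≡ 7 (mod 29)
6^4 = (6^2)^2 ≡ 7^2 = 49 ≡ 20 (mod 29)
So A = 20. The server then computes K = A^b mod n = 20^6 mod 29.
20^1 ≡ 20 (mod 29)
20^2 = (20^1)^2 ≡ 20^2 = 400 ≡ 23 (mod 29)
20^4 = (20^2)^2 ≡ 23^2 = 529 ≡ 7 (mod 29)
20^6 = 20^4 · 20^2 ≡ 7 · 23 ≡ 16 (mod 29).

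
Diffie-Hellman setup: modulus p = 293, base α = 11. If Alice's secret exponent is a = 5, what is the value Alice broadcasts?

Public value = 11^5 (mod 293).
11^1 ≡ 11 (mod 293)
11^2 = (11^1)^2 ≡ 11^2 = 121 ≡ 121 (mod 293)
11^4 = (11^2)^2 ≡ 121^2 = 14641 ≡ 284 (mod 293)
11^5 = 11^4 · 11^1 ≡ 284 · 11 ≡ 194 (mod 293).

194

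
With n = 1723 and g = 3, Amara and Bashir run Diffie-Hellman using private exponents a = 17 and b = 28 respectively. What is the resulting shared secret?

Amara sends A = g^a mod n = 3^17 mod 1723.
3^1 ≡ 3 (mod 1723)
3^2 = (3^1)^2 ≡ 3^2 = 9 ≡ 9 (mod 1723)
3^4 = (3^2)^2 ≡ 9^2 = 81 ≡ 81 (mod 1723)
3^8 = (3^4)^2 ≡ 81^2 = 6561 ≡ 1392 (mod 1723)
3^16 = (3^8)^2 ≡ 1392^2 = 1937664 ≡ 1012 (mod 1723)
3^17 = 3^16 · 3^1 ≡ 1012 · 3 ≡ 1313 (mod 1723).
So A = 1313. Bashir then computes K = A^b mod n = 1313^28 mod 1723.
1313^1 ≡ 1313 (mod 1723)
1313^2 = (1313^1)^2 ≡ 1313^2 = 1723969 ≡ 969 (mod 1723)
1313^4 = (1313^2)^2 ≡ 969^2 = 938961 ≡ 1649 (mod 1723)
1313^8 = (1313^4)^2 ≡ 1649^2 = 2719201 ≡ 307 (mod 1723)
1313^16 = (1313^8)^2 ≡ 307^2 = 94249 ≡ 1207 (mod 1723)
1313^28 = 1313^16 · 1313^8 · 1313^4 ≡ 1207 · 307 · 1649 ≡ 919 (mod 1723).

919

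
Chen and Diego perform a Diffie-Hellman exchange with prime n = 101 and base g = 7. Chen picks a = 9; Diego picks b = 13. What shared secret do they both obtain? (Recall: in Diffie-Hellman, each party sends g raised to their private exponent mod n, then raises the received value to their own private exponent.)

93

Chen sends A = g^a mod n = 7^9 mod 101.
7^1 ≡ 7 (mod 101)
7^2 = (7^1)^2 ≡ 7^2 = 49 ≡ 49 (mod 101)
7^4 = (7^2)^2 ≡ 49^2 = 2401 ≡ 78 (mod 101)
7^8 = (7^4)^2 ≡ 78^2 = 6084 ≡ 24 (mod 101)
7^9 = 7^8 · 7^1 ≡ 24 · 7 ≡ 67 (mod 101).
So A = 67. Diego then computes K = A^b mod n = 67^13 mod 101.
67^1 ≡ 67 (mod 101)
67^2 = (67^1)^2 ≡ 67^2 = 4489 ≡ 45 (mod 101)
67^4 = (67^2)^2 ≡ 45^2 = 2025 ≡ 5 (mod 101)
67^8 = (67^4)^2 ≡ 5^2 = 25 ≡ 25 (mod 101)
67^13 = 67^8 · 67^4 · 67^1 ≡ 25 · 5 · 67 ≡ 93 (mod 101).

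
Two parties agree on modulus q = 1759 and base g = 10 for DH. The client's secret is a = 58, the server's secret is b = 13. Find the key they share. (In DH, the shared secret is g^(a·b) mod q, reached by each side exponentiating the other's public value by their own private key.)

The client sends A = g^a mod q = 10^58 mod 1759.
10^1 ≡ 10 (mod 1759)
10^2 = (10^1)^2 ≡ 10^2 = 100 ≡ 100 (mod 1759)
10^4 = (10^2)^2 ≡ 100^2 = 10000 ≡ 1205 (mod 1759)
10^8 = (10^4)^2 ≡ 1205^2 = 1452025 ≡ 850 (mod 1759)
10^16 = (10^8)^2 ≡ 850^2 = 722500 ≡ 1310 (mod 1759)
10^32 = (10^16)^2 ≡ 1310^2 = 1716100 ≡ 1075 (mod 1759)
10^58 = 10^32 · 10^16 · 10^8 · 10^2 ≡ 1075 · 1310 · 850 · 100 ≡ 99 (mod 1759).
So A = 99. The server then computes K = A^b mod q = 99^13 mod 1759.
99^1 ≡ 99 (mod 1759)
99^2 = (99^1)^2 ≡ 99^2 = 9801 ≡ 1006 (mod 1759)
99^4 = (99^2)^2 ≡ 1006^2 = 1012036 ≡ 611 (mod 1759)
99^8 = (99^4)^2 ≡ 611^2 = 373321 ≡ 413 (mod 1759)
99^13 = 99^8 · 99^4 · 99^1 ≡ 413 · 611 · 99 ≡ 639 (mod 1759).

639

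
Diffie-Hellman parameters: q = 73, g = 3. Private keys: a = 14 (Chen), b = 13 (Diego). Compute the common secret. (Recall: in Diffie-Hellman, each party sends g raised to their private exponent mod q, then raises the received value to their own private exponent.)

Chen sends A = g^a mod q = 3^14 mod 73.
3^1 ≡ 3 (mod 73)
3^2 = (3^1)^2 ≡ 3^2 = 9 ≡ 9 (mod 73)
3^4 = (3^2)^2 ≡ 9^2 = 81 ≡ 8 (mod 73)
3^8 = (3^4)^2 ≡ 8^2 = 64 ≡ 64 (mod 73)
3^14 = 3^8 · 3^4 · 3^2 ≡ 64 · 8 · 9 ≡ 9 (mod 73).
So A = 9. Diego then computes K = A^b mod q = 9^13 mod 73.
9^1 ≡ 9 (mod 73)
9^2 = (9^1)^2 ≡ 9^2 = 81 ≡ 8 (mod 73)
9^4 = (9^2)^2 ≡ 8^2 = 64 ≡ 64 (mod 73)
9^8 = (9^4)^2 ≡ 64^2 = 4096 ≡ 8 (mod 73)
9^13 = 9^8 · 9^4 · 9^1 ≡ 8 · 64 · 9 ≡ 9 (mod 73).

9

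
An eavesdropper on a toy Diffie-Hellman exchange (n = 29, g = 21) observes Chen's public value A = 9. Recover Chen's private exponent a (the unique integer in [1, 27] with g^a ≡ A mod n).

22

Try successive powers of 21 modulo 29:
21^1 ≡ 21
21^2 ≡ 6
21^3 ≡ 10
21^4 ≡ 7
21^5 ≡ 2
21^6 ≡ 13
21^7 ≡ 12
21^8 ≡ 20
21^9 ≡ 14
21^10 ≡ 4
21^11 ≡ 26
21^12 ≡ 24
21^13 ≡ 11
21^14 ≡ 28
21^15 ≡ 8
21^16 ≡ 23
21^17 ≡ 19
21^18 ≡ 22
21^19 ≡ 27
21^20 ≡ 16
21^21 ≡ 17
21^22 ≡ 9
Found: a = 22.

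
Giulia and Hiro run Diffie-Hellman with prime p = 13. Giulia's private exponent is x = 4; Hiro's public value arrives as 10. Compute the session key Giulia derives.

Shared key K = 10^4 mod 13.
10^1 ≡ 10 (mod 13)
10^2 = (10^1)^2 ≡ 10^2 = 100 ≡ 9 (mod 13)
10^4 = (10^2)^2 ≡ 9^2 = 81 ≡ 3 (mod 13)

3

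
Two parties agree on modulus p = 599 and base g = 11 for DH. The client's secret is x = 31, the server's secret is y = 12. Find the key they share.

473

The server sends B = g^y mod p = 11^12 mod 599.
11^1 ≡ 11 (mod 599)
11^2 = (11^1)^2 ≡ 11^2 = 121 ≡ 121 (mod 599)
11^4 = (11^2)^2 ≡ 121^2 = 14641 ≡ 265 (mod 599)
11^8 = (11^4)^2 ≡ 265^2 = 70225 ≡ 142 (mod 599)
11^12 = 11^8 · 11^4 ≡ 142 · 265 ≡ 492 (mod 599).
So B = 492. The client then computes K = B^x mod p = 492^31 mod 599.
492^1 ≡ 492 (mod 599)
492^2 = (492^1)^2 ≡ 492^2 = 242064 ≡ 68 (mod 599)
492^4 = (492^2)^2 ≡ 68^2 = 4624 ≡ 431 (mod 599)
492^8 = (492^4)^2 ≡ 431^2 = 185761 ≡ 71 (mod 599)
492^16 = (492^8)^2 ≡ 71^2 = 5041 ≡ 249 (mod 599)
492^31 = 492^16 · 492^8 · 492^4 · 492^2 · 492^1 ≡ 249 · 71 · 431 · 68 · 492 ≡ 473 (mod 599).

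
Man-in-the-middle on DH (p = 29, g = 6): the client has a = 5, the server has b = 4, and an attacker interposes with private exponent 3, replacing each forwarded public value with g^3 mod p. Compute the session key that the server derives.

The server receives an attacker's public value M = 6^3 mod 29 instead of the honest one.
6^1 ≡ 6 (mod 29)
6^2 = (6^1)^2 ≡ 6^2 = 36 ≡ 7 (mod 29)
6^3 = 6^2 · 6^1 ≡ 7 · 6 ≡ 13 (mod 29).
So M = 13. The server computes K = M^4 mod 29.
13^1 ≡ 13 (mod 29)
13^2 = (13^1)^2 ≡ 13^2 = 169 ≡ 24 (mod 29)
13^4 = (13^2)^2 ≡ 24^2 = 576 ≡ 25 (mod 29)

25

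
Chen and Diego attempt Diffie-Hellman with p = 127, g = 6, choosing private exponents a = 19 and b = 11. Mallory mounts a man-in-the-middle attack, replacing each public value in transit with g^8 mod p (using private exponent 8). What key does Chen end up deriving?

Chen receives Mallory's public value M = 6^8 mod 127 instead of the honest one.
6^1 ≡ 6 (mod 127)
6^2 = (6^1)^2 ≡ 6^2 = 36 ≡ 36 (mod 127)
6^4 = (6^2)^2 ≡ 36^2 = 1296 ≡ 26 (mod 127)
6^8 = (6^4)^2 ≡ 26^2 = 676 ≡ 41 (mod 127)
So M = 41. Chen computes K = M^19 mod 127.
41^1 ≡ 41 (mod 127)
41^2 = (41^1)^2 ≡ 41^2 = 1681 ≡ 30 (mod 127)
41^4 = (41^2)^2 ≡ 30^2 = 900 ≡ 11 (mod 127)
41^8 = (41^4)^2 ≡ 11^2 = 121 ≡ 121 (mod 127)
41^16 = (41^8)^2 ≡ 121^2 = 14641 ≡ 36 (mod 127)
41^19 = 41^16 · 41^2 · 41^1 ≡ 36 · 30 · 41 ≡ 84 (mod 127).

84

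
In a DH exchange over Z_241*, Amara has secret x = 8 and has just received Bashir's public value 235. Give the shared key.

87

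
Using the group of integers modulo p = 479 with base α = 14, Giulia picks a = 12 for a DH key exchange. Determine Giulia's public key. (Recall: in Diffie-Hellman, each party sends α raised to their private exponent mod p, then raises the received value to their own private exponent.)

Public value = 14^12 (mod 479).
14^1 ≡ 14 (mod 479)
14^2 = (14^1)^2 ≡ 14^2 = 196 ≡ 196 (mod 479)
14^4 = (14^2)^2 ≡ 196^2 = 38416 ≡ 96 (mod 479)
14^8 = (14^4)^2 ≡ 96^2 = 9216 ≡ 115 (mod 479)
14^12 = 14^8 · 14^4 ≡ 115 · 96 ≡ 23 (mod 479).

23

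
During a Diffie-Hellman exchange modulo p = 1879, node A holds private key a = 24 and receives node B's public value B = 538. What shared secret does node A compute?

303

Shared key K = 538^24 mod 1879.
538^1 ≡ 538 (mod 1879)
538^2 = (538^1)^2 ≡ 538^2 = 289444 ≡ 78 (mod 1879)
538^4 = (538^2)^2 ≡ 78^2 = 6084 ≡ 447 (mod 1879)
538^8 = (538^4)^2 ≡ 447^2 = 199809 ≡ 635 (mod 1879)
538^16 = (538^8)^2 ≡ 635^2 = 403225 ≡ 1119 (mod 1879)
538^24 = 538^16 · 538^8 ≡ 1119 · 635 ≡ 303 (mod 1879).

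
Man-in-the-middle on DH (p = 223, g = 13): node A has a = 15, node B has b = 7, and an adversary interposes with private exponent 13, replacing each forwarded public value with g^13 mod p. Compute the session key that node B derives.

209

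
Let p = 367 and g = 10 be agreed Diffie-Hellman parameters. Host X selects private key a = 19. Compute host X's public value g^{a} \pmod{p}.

Public value = 10^{19} \pmod{367}.
10^1 ≡ 10 (mod 367)
10^2 = (10^1)^2 ≡ 10^2 = 100 ≡ 100 (mod 367)
10^4 = (10^2)^2 ≡ 100^2 = 10000 ≡ 91 (mod 367)
10^8 = (10^4)^2 ≡ 91^2 = 8281 ≡ 207 (mod 367)
10^16 = (10^8)^2 ≡ 207^2 = 42849 ≡ 277 (mod 367)
10^19 = 10^16 · 10^2 · 10^1 ≡ 277 · 100 · 10 ≡ 282 (mod 367).

282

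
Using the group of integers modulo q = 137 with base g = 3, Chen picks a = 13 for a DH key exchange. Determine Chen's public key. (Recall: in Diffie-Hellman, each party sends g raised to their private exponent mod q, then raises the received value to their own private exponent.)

54

Public value = 3^13 mod 137.
3^1 ≡ 3 (mod 137)
3^2 = (3^1)^2 ≡ 3^2 = 9 ≡ 9 (mod 137)
3^4 = (3^2)^2 ≡ 9^2 = 81 ≡ 81 (mod 137)
3^8 = (3^4)^2 ≡ 81^2 = 6561 ≡ 122 (mod 137)
3^13 = 3^8 · 3^4 · 3^1 ≡ 122 · 81 · 3 ≡ 54 (mod 137).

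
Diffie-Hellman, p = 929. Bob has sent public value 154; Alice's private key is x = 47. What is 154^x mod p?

Shared key K = 154^47 mod 929.
154^1 ≡ 154 (mod 929)
154^2 = (154^1)^2 ≡ 154^2 = 23716 ≡ 491 (mod 929)
154^4 = (154^2)^2 ≡ 491^2 = 241081 ≡ 470 (mod 929)
154^8 = (154^4)^2 ≡ 470^2 = 220900 ≡ 727 (mod 929)
154^16 = (154^8)^2 ≡ 727^2 = 528529 ≡ 857 (mod 929)
154^32 = (154^16)^2 ≡ 857^2 = 734449 ≡ 539 (mod 929)
154^47 = 154^32 · 154^8 · 154^4 · 154^2 · 154^1 ≡ 539 · 727 · 470 · 491 · 154 ≡ 677 (mod 929).

677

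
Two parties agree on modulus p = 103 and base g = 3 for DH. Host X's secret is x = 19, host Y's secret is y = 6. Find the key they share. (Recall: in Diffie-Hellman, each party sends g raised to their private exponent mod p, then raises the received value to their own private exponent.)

Host X sends A = g^x mod p = 3^19 mod 103.
3^1 ≡ 3 (mod 103)
3^2 = (3^1)^2 ≡ 3^2 = 9 ≡ 9 (mod 103)
3^4 = (3^2)^2 ≡ 9^2 = 81 ≡ 81 (mod 103)
3^8 = (3^4)^2 ≡ 81^2 = 6561 ≡ 72 (mod 103)
3^16 = (3^8)^2 ≡ 72^2 = 5184 ≡ 34 (mod 103)
3^19 = 3^16 · 3^2 · 3^1 ≡ 34 · 9 · 3 ≡ 94 (mod 103).
So A = 94. Host Y then computes K = A^y mod p = 94^6 mod 103.
94^1 ≡ 94 (mod 103)
94^2 = (94^1)^2 ≡ 94^2 = 8836 ≡ 81 (mod 103)
94^4 = (94^2)^2 ≡ 81^2 = 6561 ≡ 72 (mod 103)
94^6 = 94^4 · 94^2 ≡ 72 · 81 ≡ 64 (mod 103).

64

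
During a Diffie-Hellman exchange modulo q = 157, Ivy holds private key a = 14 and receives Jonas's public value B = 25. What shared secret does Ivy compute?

Shared key K = 25^14 mod 157.
25^1 ≡ 25 (mod 157)
25^2 = (25^1)^2 ≡ 25^2 = 625 ≡ 154 (mod 157)
25^4 = (25^2)^2 ≡ 154^2 = 23716 ≡ 9 (mod 157)
25^8 = (25^4)^2 ≡ 9^2 = 81 ≡ 81 (mod 157)
25^14 = 25^8 · 25^4 · 25^2 ≡ 81 · 9 · 154 ≡ 11 (mod 157).

11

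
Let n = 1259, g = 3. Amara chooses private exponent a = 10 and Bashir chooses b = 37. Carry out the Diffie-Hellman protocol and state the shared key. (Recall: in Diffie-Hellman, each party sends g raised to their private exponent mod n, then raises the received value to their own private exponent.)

566

Amara sends A = g^a mod n = 3^10 mod 1259.
3^1 ≡ 3 (mod 1259)
3^2 = (3^1)^2 ≡ 3^2 = 9 ≡ 9 (mod 1259)
3^4 = (3^2)^2 ≡ 9^2 = 81 ≡ 81 (mod 1259)
3^8 = (3^4)^2 ≡ 81^2 = 6561 ≡ 266 (mod 1259)
3^10 = 3^8 · 3^2 ≡ 266 · 9 ≡ 1135 (mod 1259).
So A = 1135. Bashir then computes K = A^b mod n = 1135^37 mod 1259.
1135^1 ≡ 1135 (mod 1259)
1135^2 = (1135^1)^2 ≡ 1135^2 = 1288225 ≡ 268 (mod 1259)
1135^4 = (1135^2)^2 ≡ 268^2 = 71824 ≡ 61 (mod 1259)
1135^8 = (1135^4)^2 ≡ 61^2 = 3721 ≡ 1203 (mod 1259)
1135^16 = (1135^8)^2 ≡ 1203^2 = 1447209 ≡ 618 (mod 1259)
1135^32 = (1135^16)^2 ≡ 618^2 = 381924 ≡ 447 (mod 1259)
1135^37 = 1135^32 · 1135^4 · 1135^1 ≡ 447 · 61 · 1135 ≡ 566 (mod 1259).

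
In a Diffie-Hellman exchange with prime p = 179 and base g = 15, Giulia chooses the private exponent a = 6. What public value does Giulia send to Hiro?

Public value = 15^{6} \pmod{179}.
15^1 ≡ 15 (mod 179)
15^2 = (15^1)^2 ≡ 15^2 = 225 ≡ 46 (mod 179)
15^4 = (15^2)^2 ≡ 46^2 = 2116 ≡ 147 (mod 179)
15^6 = 15^4 · 15^2 ≡ 147 · 46 ≡ 139 (mod 179).

139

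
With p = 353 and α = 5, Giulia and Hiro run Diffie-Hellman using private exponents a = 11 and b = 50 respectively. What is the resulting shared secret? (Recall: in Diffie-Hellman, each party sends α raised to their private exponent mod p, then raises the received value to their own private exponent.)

60

Hiro sends B = α^b mod p = 5^50 mod 353.
5^1 ≡ 5 (mod 353)
5^2 = (5^1)^2 ≡ 5^2 = 25 ≡ 25 (mod 353)
5^4 = (5^2)^2 ≡ 25^2 = 625 ≡ 272 (mod 353)
5^8 = (5^4)^2 ≡ 272^2 = 73984 ≡ 207 (mod 353)
5^16 = (5^8)^2 ≡ 207^2 = 42849 ≡ 136 (mod 353)
5^32 = (5^16)^2 ≡ 136^2 = 18496 ≡ 140 (mod 353)
5^50 = 5^32 · 5^16 · 5^2 ≡ 140 · 136 · 25 ≡ 156 (mod 353).
So B = 156. Giulia then computes K = B^a mod p = 156^11 mod 353.
156^1 ≡ 156 (mod 353)
156^2 = (156^1)^2 ≡ 156^2 = 24336 ≡ 332 (mod 353)
156^4 = (156^2)^2 ≡ 332^2 = 110224 ≡ 88 (mod 353)
156^8 = (156^4)^2 ≡ 88^2 = 7744 ≡ 331 (mod 353)
156^11 = 156^8 · 156^2 · 156^1 ≡ 331 · 332 · 156 ≡ 60 (mod 353).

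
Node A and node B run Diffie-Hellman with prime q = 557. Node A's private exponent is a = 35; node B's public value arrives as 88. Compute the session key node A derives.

250

Shared key K = 88^35 mod 557.
88^1 ≡ 88 (mod 557)
88^2 = (88^1)^2 ≡ 88^2 = 7744 ≡ 503 (mod 557)
88^4 = (88^2)^2 ≡ 503^2 = 253009 ≡ 131 (mod 557)
88^8 = (88^4)^2 ≡ 131^2 = 17161 ≡ 451 (mod 557)
88^16 = (88^8)^2 ≡ 451^2 = 203401 ≡ 96 (mod 557)
88^32 = (88^16)^2 ≡ 96^2 = 9216 ≡ 304 (mod 557)
88^35 = 88^32 · 88^2 · 88^1 ≡ 304 · 503 · 88 ≡ 250 (mod 557).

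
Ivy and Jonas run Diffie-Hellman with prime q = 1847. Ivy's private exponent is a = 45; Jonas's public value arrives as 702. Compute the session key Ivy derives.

Shared key K = 702^45 mod 1847.
702^1 ≡ 702 (mod 1847)
702^2 = (702^1)^2 ≡ 702^2 = 492804 ≡ 1502 (mod 1847)
702^4 = (702^2)^2 ≡ 1502^2 = 2256004 ≡ 817 (mod 1847)
702^8 = (702^4)^2 ≡ 817^2 = 667489 ≡ 722 (mod 1847)
702^16 = (702^8)^2 ≡ 722^2 = 521284 ≡ 430 (mod 1847)
702^32 = (702^16)^2 ≡ 430^2 = 184900 ≡ 200 (mod 1847)
702^45 = 702^32 · 702^8 · 702^4 · 702^1 ≡ 200 · 722 · 817 · 702 ≡ 598 (mod 1847).

598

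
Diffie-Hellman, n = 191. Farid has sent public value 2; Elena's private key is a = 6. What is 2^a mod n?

64

Shared key K = 2^6 mod 191.
2^1 ≡ 2 (mod 191)
2^2 = (2^1)^2 ≡ 2^2 = 4 ≡ 4 (mod 191)
2^4 = (2^2)^2 ≡ 4^2 = 16 ≡ 16 (mod 191)
2^6 = 2^4 · 2^2 ≡ 16 · 4 ≡ 64 (mod 191).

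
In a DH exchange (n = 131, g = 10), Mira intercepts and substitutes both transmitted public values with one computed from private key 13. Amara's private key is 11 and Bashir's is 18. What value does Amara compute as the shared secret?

Amara receives Mira's public value M = 10^13 mod 131 instead of the honest one.
10^1 ≡ 10 (mod 131)
10^2 = (10^1)^2 ≡ 10^2 = 100 ≡ 100 (mod 131)
10^4 = (10^2)^2 ≡ 100^2 = 10000 ≡ 44 (mod 131)
10^8 = (10^4)^2 ≡ 44^2 = 1936 ≡ 102 (mod 131)
10^13 = 10^8 · 10^4 · 10^1 ≡ 102 · 44 · 10 ≡ 78 (mod 131).
So M = 78. Amara computes K = M^11 mod 131.
78^1 ≡ 78 (mod 131)
78^2 = (78^1)^2 ≡ 78^2 = 6084 ≡ 58 (mod 131)
78^4 = (78^2)^2 ≡ 58^2 = 3364 ≡ 89 (mod 131)
78^8 = (78^4)^2 ≡ 89^2 = 7921 ≡ 61 (mod 131)
78^11 = 78^8 · 78^2 · 78^1 ≡ 61 · 58 · 78 ≡ 78 (mod 131).

78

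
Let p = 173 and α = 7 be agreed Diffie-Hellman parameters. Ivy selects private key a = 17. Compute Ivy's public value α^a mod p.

30

Public value = 7^17 mod 173.
7^1 ≡ 7 (mod 173)
7^2 = (7^1)^2 ≡ 7^2 = 49 ≡ 49 (mod 173)
7^4 = (7^2)^2 ≡ 49^2 = 2401 ≡ 152 (mod 173)
7^8 = (7^4)^2 ≡ 152^2 = 23104 ≡ 95 (mod 173)
7^16 = (7^8)^2 ≡ 95^2 = 9025 ≡ 29 (mod 173)
7^17 = 7^16 · 7^1 ≡ 29 · 7 ≡ 30 (mod 173).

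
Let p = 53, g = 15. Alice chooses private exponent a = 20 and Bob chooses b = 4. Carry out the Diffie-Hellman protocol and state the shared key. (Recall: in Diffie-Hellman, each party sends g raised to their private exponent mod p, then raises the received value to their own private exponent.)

Alice sends A = g^a mod p = 15^20 mod 53.
15^1 ≡ 15 (mod 53)
15^2 = (15^1)^2 ≡ 15^2 = 225 ≡ 13 (mod 53)
15^4 = (15^2)^2 ≡ 13^2 = 169 ≡ 10 (mod 53)
15^8 = (15^4)^2 ≡ 10^2 = 100 ≡ 47 (mod 53)
15^16 = (15^8)^2 ≡ 47^2 = 2209 ≡ 36 (mod 53)
15^20 = 15^16 · 15^4 ≡ 36 · 10 ≡ 42 (mod 53).
So A = 42. Bob then computes K = A^b mod p = 42^4 mod 53.
42^1 ≡ 42 (mod 53)
42^2 = (42^1)^2 ≡ 42^2 = 1764 ≡ 15 (mod 53)
42^4 = (42^2)^2 ≡ 15^2 = 225 ≡ 13 (mod 53)

13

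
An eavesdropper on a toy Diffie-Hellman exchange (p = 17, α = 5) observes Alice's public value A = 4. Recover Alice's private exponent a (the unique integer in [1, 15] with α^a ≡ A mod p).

12

Try successive powers of 5 modulo 17:
5^1 ≡ 5
5^2 ≡ 8
5^3 ≡ 6
5^4 ≡ 13
5^5 ≡ 14
5^6 ≡ 2
5^7 ≡ 10
5^8 ≡ 16
5^9 ≡ 12
5^10 ≡ 9
5^11 ≡ 11
5^12 ≡ 4
Found: a = 12.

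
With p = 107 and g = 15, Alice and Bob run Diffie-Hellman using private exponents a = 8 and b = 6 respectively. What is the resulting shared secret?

27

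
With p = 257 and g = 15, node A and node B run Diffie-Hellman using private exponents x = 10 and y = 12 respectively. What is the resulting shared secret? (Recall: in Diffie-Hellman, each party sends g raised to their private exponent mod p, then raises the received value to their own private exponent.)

241

Node A sends A = g^x mod p = 15^10 mod 257.
15^1 ≡ 15 (mod 257)
15^2 = (15^1)^2 ≡ 15^2 = 225 ≡ 225 (mod 257)
15^4 = (15^2)^2 ≡ 225^2 = 50625 ≡ 253 (mod 257)
15^8 = (15^4)^2 ≡ 253^2 = 64009 ≡ 16 (mod 257)
15^10 = 15^8 · 15^2 ≡ 16 · 225 ≡ 2 (mod 257).
So A = 2. Node B then computes K = A^y mod p = 2^12 mod 257.
2^1 ≡ 2 (mod 257)
2^2 = (2^1)^2 ≡ 2^2 = 4 ≡ 4 (mod 257)
2^4 = (2^2)^2 ≡ 4^2 = 16 ≡ 16 (mod 257)
2^8 = (2^4)^2 ≡ 16^2 = 256 ≡ 256 (mod 257)
2^12 = 2^8 · 2^4 ≡ 256 · 16 ≡ 241 (mod 257).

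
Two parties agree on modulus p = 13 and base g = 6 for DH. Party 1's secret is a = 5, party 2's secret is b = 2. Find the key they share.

4

Party 2 sends B = g^b mod p = 6^2 mod 13.
6^1 ≡ 6 (mod 13)
6^2 = (6^1)^2 ≡ 6^2 = 36 ≡ 10 (mod 13)
So B = 10. Party 1 then computes K = B^a mod p = 10^5 mod 13.
10^1 ≡ 10 (mod 13)
10^2 = (10^1)^2 ≡ 10^2 = 100 ≡ 9 (mod 13)
10^4 = (10^2)^2 ≡ 9^2 = 81 ≡ 3 (mod 13)
10^5 = 10^4 · 10^1 ≡ 3 · 10 ≡ 4 (mod 13).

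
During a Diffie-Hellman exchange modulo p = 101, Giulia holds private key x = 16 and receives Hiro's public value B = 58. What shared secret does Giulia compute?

24

Shared key K = 58^16 mod 101.
58^1 ≡ 58 (mod 101)
58^2 = (58^1)^2 ≡ 58^2 = 3364 ≡ 31 (mod 101)
58^4 = (58^2)^2 ≡ 31^2 = 961 ≡ 52 (mod 101)
58^8 = (58^4)^2 ≡ 52^2 = 2704 ≡ 78 (mod 101)
58^16 = (58^8)^2 ≡ 78^2 = 6084 ≡ 24 (mod 101)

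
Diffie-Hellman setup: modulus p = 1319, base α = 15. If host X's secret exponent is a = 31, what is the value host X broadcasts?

Public value = 15^31 mod 1319.
15^1 ≡ 15 (mod 1319)
15^2 = (15^1)^2 ≡ 15^2 = 225 ≡ 225 (mod 1319)
15^4 = (15^2)^2 ≡ 225^2 = 50625 ≡ 503 (mod 1319)
15^8 = (15^4)^2 ≡ 503^2 = 253009 ≡ 1080 (mod 1319)
15^16 = (15^8)^2 ≡ 1080^2 = 1166400 ≡ 404 (mod 1319)
15^31 = 15^16 · 15^8 · 15^4 · 15^2 · 15^1 ≡ 404 · 1080 · 503 · 225 · 15 ≡ 417 (mod 1319).

417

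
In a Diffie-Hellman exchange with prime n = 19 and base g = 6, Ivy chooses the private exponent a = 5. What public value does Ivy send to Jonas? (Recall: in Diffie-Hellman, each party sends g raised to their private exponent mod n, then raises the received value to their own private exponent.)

5

Public value = 6^5 mod 19.
6^1 ≡ 6 (mod 19)
6^2 = (6^1)^2 ≡ 6^2 = 36 ≡ 17 (mod 19)
6^4 = (6^2)^2 ≡ 17^2 = 289 ≡ 4 (mod 19)
6^5 = 6^4 · 6^1 ≡ 4 · 6 ≡ 5 (mod 19).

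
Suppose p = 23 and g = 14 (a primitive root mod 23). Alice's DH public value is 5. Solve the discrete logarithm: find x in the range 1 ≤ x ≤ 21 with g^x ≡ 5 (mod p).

21

Try successive powers of 14 modulo 23:
14^1 ≡ 14
14^2 ≡ 12
14^3 ≡ 7
14^4 ≡ 6
14^5 ≡ 15
14^6 ≡ 3
14^7 ≡ 19
14^8 ≡ 13
14^9 ≡ 21
14^10 ≡ 18
14^11 ≡ 22
14^12 ≡ 9
14^13 ≡ 11
14^14 ≡ 16
14^15 ≡ 17
14^16 ≡ 8
14^17 ≡ 20
14^18 ≡ 4
14^19 ≡ 10
14^20 ≡ 2
14^21 ≡ 5
Found: x = 21.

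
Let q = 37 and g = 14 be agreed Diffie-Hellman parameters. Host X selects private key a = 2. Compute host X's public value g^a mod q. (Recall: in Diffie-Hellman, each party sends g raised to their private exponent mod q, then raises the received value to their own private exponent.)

11

Public value = 14^2 mod 37.
14^1 ≡ 14 (mod 37)
14^2 = (14^1)^2 ≡ 14^2 = 196 ≡ 11 (mod 37)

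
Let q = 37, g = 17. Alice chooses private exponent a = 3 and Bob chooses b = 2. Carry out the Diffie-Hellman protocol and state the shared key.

27

Bob sends B = g^b mod q = 17^2 mod 37.
17^1 ≡ 17 (mod 37)
17^2 = (17^1)^2 ≡ 17^2 = 289 ≡ 30 (mod 37)
So B = 30. Alice then computes K = B^a mod q = 30^3 mod 37.
30^1 ≡ 30 (mod 37)
30^2 = (30^1)^2 ≡ 30^2 = 900 ≡ 12 (mod 37)
30^3 = 30^2 · 30^1 ≡ 12 · 30 ≡ 27 (mod 37).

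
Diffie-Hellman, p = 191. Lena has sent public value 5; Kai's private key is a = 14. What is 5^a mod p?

Shared key K = 5^14 mod 191.
5^1 ≡ 5 (mod 191)
5^2 = (5^1)^2 ≡ 5^2 = 25 ≡ 25 (mod 191)
5^4 = (5^2)^2 ≡ 25^2 = 625 ≡ 52 (mod 191)
5^8 = (5^4)^2 ≡ 52^2 = 2704 ≡ 30 (mod 191)
5^14 = 5^8 · 5^4 · 5^2 ≡ 30 · 52 · 25 ≡ 36 (mod 191).

36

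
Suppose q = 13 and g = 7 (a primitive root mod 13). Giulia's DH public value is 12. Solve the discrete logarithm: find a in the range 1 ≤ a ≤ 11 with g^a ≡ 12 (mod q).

6

Try successive powers of 7 modulo 13:
7^1 ≡ 7
7^2 ≡ 10
7^3 ≡ 5
7^4 ≡ 9
7^5 ≡ 11
7^6 ≡ 12
Found: a = 6.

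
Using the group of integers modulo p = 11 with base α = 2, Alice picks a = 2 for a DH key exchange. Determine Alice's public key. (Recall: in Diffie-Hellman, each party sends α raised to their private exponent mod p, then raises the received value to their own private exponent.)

4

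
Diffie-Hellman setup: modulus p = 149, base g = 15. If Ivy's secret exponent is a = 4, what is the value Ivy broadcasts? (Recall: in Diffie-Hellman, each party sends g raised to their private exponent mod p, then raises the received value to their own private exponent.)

Public value = 15^4 (mod 149).
15^1 ≡ 15 (mod 149)
15^2 = (15^1)^2 ≡ 15^2 = 225 ≡ 76 (mod 149)
15^4 = (15^2)^2 ≡ 76^2 = 5776 ≡ 114 (mod 149)

114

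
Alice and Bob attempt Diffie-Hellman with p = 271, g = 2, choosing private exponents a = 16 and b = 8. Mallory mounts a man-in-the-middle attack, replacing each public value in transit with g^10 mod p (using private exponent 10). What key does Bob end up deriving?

Bob receives Mallory's public value M = 2^10 mod 271 instead of the honest one.
2^1 ≡ 2 (mod 271)
2^2 = (2^1)^2 ≡ 2^2 = 4 ≡ 4 (mod 271)
2^4 = (2^2)^2 ≡ 4^2 = 16 ≡ 16 (mod 271)
2^8 = (2^4)^2 ≡ 16^2 = 256 ≡ 256 (mod 271)
2^10 = 2^8 · 2^2 ≡ 256 · 4 ≡ 211 (mod 271).
So M = 211. Bob computes K = M^8 mod 271.
211^1 ≡ 211 (mod 271)
211^2 = (211^1)^2 ≡ 211^2 = 44521 ≡ 77 (mod 271)
211^4 = (211^2)^2 ≡ 77^2 = 5929 ≡ 238 (mod 271)
211^8 = (211^4)^2 ≡ 238^2 = 56644 ≡ 5 (mod 271)

5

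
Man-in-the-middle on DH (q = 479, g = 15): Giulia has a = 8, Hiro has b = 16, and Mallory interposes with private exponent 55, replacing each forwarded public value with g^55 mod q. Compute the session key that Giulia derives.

Giulia receives Mallory's public value M = 15^55 mod 479 instead of the honest one.
15^1 ≡ 15 (mod 479)
15^2 = (15^1)^2 ≡ 15^2 = 225 ≡ 225 (mod 479)
15^4 = (15^2)^2 ≡ 225^2 = 50625 ≡ 330 (mod 479)
15^8 = (15^4)^2 ≡ 330^2 = 108900 ≡ 167 (mod 479)
15^16 = (15^8)^2 ≡ 167^2 = 27889 ≡ 107 (mod 479)
15^32 = (15^16)^2 ≡ 107^2 = 11449 ≡ 432 (mod 479)
15^55 = 15^32 · 15^16 · 15^4 · 15^2 · 15^1 ≡ 432 · 107 · 330 · 225 · 15 ≡ 277 (mod 479).
So M = 277. Giulia computes K = M^8 mod 479.
277^1 ≡ 277 (mod 479)
277^2 = (277^1)^2 ≡ 277^2 = 76729 ≡ 89 (mod 479)
277^4 = (277^2)^2 ≡ 89^2 = 7921 ≡ 257 (mod 479)
277^8 = (277^4)^2 ≡ 257^2 = 66049 ≡ 426 (mod 479)

426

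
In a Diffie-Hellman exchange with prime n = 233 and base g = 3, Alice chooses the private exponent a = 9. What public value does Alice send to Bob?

111

Public value = 3^9 (mod 233).
3^1 ≡ 3 (mod 233)
3^2 = (3^1)^2 ≡ 3^2 = 9 ≡ 9 (mod 233)
3^4 = (3^2)^2 ≡ 9^2 = 81 ≡ 81 (mod 233)
3^8 = (3^4)^2 ≡ 81^2 = 6561 ≡ 37 (mod 233)
3^9 = 3^8 · 3^1 ≡ 37 · 3 ≡ 111 (mod 233).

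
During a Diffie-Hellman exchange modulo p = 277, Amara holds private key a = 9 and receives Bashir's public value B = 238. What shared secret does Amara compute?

Shared key K = 238^9 mod 277.
238^1 ≡ 238 (mod 277)
238^2 = (238^1)^2 ≡ 238^2 = 56644 ≡ 136 (mod 277)
238^4 = (238^2)^2 ≡ 136^2 = 18496 ≡ 214 (mod 277)
238^8 = (238^4)^2 ≡ 214^2 = 45796 ≡ 91 (mod 277)
238^9 = 238^8 · 238^1 ≡ 91 · 238 ≡ 52 (mod 277).

52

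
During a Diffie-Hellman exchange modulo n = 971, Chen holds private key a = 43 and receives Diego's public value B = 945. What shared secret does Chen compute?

Shared key K = 945^43 mod 971.
945^1 ≡ 945 (mod 971)
945^2 = (945^1)^2 ≡ 945^2 = 893025 ≡ 676 (mod 971)
945^4 = (945^2)^2 ≡ 676^2 = 456976 ≡ 606 (mod 971)
945^8 = (945^4)^2 ≡ 606^2 = 367236 ≡ 198 (mod 971)
945^16 = (945^8)^2 ≡ 198^2 = 39204 ≡ 364 (mod 971)
945^32 = (945^16)^2 ≡ 364^2 = 132496 ≡ 440 (mod 971)
945^43 = 945^32 · 945^8 · 945^2 · 945^1 ≡ 440 · 198 · 676 · 945 ≡ 243 (mod 971).

243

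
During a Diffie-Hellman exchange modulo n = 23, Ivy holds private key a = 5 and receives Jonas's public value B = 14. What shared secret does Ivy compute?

15

Shared key K = 14^5 mod 23.
14^1 ≡ 14 (mod 23)
14^2 = (14^1)^2 ≡ 14^2 = 196 ≡ 12 (mod 23)
14^4 = (14^2)^2 ≡ 12^2 = 144 ≡ 6 (mod 23)
14^5 = 14^4 · 14^1 ≡ 6 · 14 ≡ 15 (mod 23).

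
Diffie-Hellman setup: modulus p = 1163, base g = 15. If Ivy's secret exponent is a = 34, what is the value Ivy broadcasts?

Public value = 15^{34} \pmod{1163}.
15^1 ≡ 15 (mod 1163)
15^2 = (15^1)^2 ≡ 15^2 = 225 ≡ 225 (mod 1163)
15^4 = (15^2)^2 ≡ 225^2 = 50625 ≡ 616 (mod 1163)
15^8 = (15^4)^2 ≡ 616^2 = 379456 ≡ 318 (mod 1163)
15^16 = (15^8)^2 ≡ 318^2 = 101124 ≡ 1106 (mod 1163)
15^32 = (15^16)^2 ≡ 1106^2 = 1223236 ≡ 923 (mod 1163)
15^34 = 15^32 · 15^2 ≡ 923 · 225 ≡ 661 (mod 1163).

661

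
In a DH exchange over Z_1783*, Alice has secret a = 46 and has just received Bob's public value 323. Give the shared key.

Shared key K = 323^46 mod 1783.
323^1 ≡ 323 (mod 1783)
323^2 = (323^1)^2 ≡ 323^2 = 104329 ≡ 915 (mod 1783)
323^4 = (323^2)^2 ≡ 915^2 = 837225 ≡ 998 (mod 1783)
323^8 = (323^4)^2 ≡ 998^2 = 996004 ≡ 1090 (mod 1783)
323^16 = (323^8)^2 ≡ 1090^2 = 1188100 ≡ 622 (mod 1783)
323^32 = (323^16)^2 ≡ 622^2 = 386884 ≡ 1756 (mod 1783)
323^46 = 323^32 · 323^8 · 323^4 · 323^2 ≡ 1756 · 1090 · 998 · 915 ≡ 689 (mod 1783).

689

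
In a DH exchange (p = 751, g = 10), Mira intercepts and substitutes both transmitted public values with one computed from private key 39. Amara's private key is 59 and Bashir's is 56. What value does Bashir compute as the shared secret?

356

Bashir receives Mira's public value M = 10^39 mod 751 instead of the honest one.
10^1 ≡ 10 (mod 751)
10^2 = (10^1)^2 ≡ 10^2 = 100 ≡ 100 (mod 751)
10^4 = (10^2)^2 ≡ 100^2 = 10000 ≡ 237 (mod 751)
10^8 = (10^4)^2 ≡ 237^2 = 56169 ≡ 595 (mod 751)
10^16 = (10^8)^2 ≡ 595^2 = 354025 ≡ 304 (mod 751)
10^32 = (10^16)^2 ≡ 304^2 = 92416 ≡ 43 (mod 751)
10^39 = 10^32 · 10^4 · 10^2 · 10^1 ≡ 43 · 237 · 100 · 10 ≡ 681 (mod 751).
So M = 681. Bashir computes K = M^56 mod 751.
681^1 ≡ 681 (mod 751)
681^2 = (681^1)^2 ≡ 681^2 = 463761 ≡ 394 (mod 751)
681^4 = (681^2)^2 ≡ 394^2 = 155236 ≡ 530 (mod 751)
681^8 = (681^4)^2 ≡ 530^2 = 280900 ≡ 26 (mod 751)
681^16 = (681^8)^2 ≡ 26^2 = 676 ≡ 676 (mod 751)
681^32 = (681^16)^2 ≡ 676^2 = 456976 ≡ 368 (mod 751)
681^56 = 681^32 · 681^16 · 681^8 ≡ 368 · 676 · 26 ≡ 356 (mod 751).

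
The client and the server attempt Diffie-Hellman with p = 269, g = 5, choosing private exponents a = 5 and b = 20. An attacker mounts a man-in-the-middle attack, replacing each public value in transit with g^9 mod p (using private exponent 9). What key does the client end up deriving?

The client receives an attacker's public value M = 5^9 mod 269 instead of the honest one.
5^1 ≡ 5 (mod 269)
5^2 = (5^1)^2 ≡ 5^2 = 25 ≡ 25 (mod 269)
5^4 = (5^2)^2 ≡ 25^2 = 625 ≡ 87 (mod 269)
5^8 = (5^4)^2 ≡ 87^2 = 7569 ≡ 37 (mod 269)
5^9 = 5^8 · 5^1 ≡ 37 · 5 ≡ 185 (mod 269).
So M = 185. The client computes K = M^5 mod 269.
185^1 ≡ 185 (mod 269)
185^2 = (185^1)^2 ≡ 185^2 = 34225 ≡ 62 (mod 269)
185^4 = (185^2)^2 ≡ 62^2 = 3844 ≡ 78 (mod 269)
185^5 = 185^4 · 185^1 ≡ 78 · 185 ≡ 173 (mod 269).

173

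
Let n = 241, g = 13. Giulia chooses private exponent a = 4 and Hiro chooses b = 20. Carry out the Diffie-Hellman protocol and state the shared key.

225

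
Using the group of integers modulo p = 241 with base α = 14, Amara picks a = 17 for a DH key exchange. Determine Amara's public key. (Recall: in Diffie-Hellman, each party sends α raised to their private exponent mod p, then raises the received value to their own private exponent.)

Public value = 14^17 mod 241.
14^1 ≡ 14 (mod 241)
14^2 = (14^1)^2 ≡ 14^2 = 196 ≡ 196 (mod 241)
14^4 = (14^2)^2 ≡ 196^2 = 38416 ≡ 97 (mod 241)
14^8 = (14^4)^2 ≡ 97^2 = 9409 ≡ 10 (mod 241)
14^16 = (14^8)^2 ≡ 10^2 = 100 ≡ 100 (mod 241)
14^17 = 14^16 · 14^1 ≡ 100 · 14 ≡ 195 (mod 241).

195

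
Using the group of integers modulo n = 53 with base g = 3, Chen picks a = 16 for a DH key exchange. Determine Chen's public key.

Public value = 3^16 mod 53.
3^1 ≡ 3 (mod 53)
3^2 = (3^1)^2 ≡ 3^2 = 9 ≡ 9 (mod 53)
3^4 = (3^2)^2 ≡ 9^2 = 81 ≡ 28 (mod 53)
3^8 = (3^4)^2 ≡ 28^2 = 784 ≡ 42 (mod 53)
3^16 = (3^8)^2 ≡ 42^2 = 1764 ≡ 15 (mod 53)

15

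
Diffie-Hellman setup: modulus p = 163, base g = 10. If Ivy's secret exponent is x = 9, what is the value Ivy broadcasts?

53

Public value = 10^{9} \pmod{163}.
10^1 ≡ 10 (mod 163)
10^2 = (10^1)^2 ≡ 10^2 = 100 ≡ 100 (mod 163)
10^4 = (10^2)^2 ≡ 100^2 = 10000 ≡ 57 (mod 163)
10^8 = (10^4)^2 ≡ 57^2 = 3249 ≡ 152 (mod 163)
10^9 = 10^8 · 10^1 ≡ 152 · 10 ≡ 53 (mod 163).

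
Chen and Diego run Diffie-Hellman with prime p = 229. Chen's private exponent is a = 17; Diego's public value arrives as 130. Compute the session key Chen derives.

217

Shared key K = 130^17 mod 229.
130^1 ≡ 130 (mod 229)
130^2 = (130^1)^2 ≡ 130^2 = 16900 ≡ 183 (mod 229)
130^4 = (130^2)^2 ≡ 183^2 = 33489 ≡ 55 (mod 229)
130^8 = (130^4)^2 ≡ 55^2 = 3025 ≡ 48 (mod 229)
130^16 = (130^8)^2 ≡ 48^2 = 2304 ≡ 14 (mod 229)
130^17 = 130^16 · 130^1 ≡ 14 · 130 ≡ 217 (mod 229).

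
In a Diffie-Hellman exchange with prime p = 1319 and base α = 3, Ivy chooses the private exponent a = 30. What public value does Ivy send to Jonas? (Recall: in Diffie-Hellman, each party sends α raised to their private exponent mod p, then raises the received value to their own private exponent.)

Public value = 3^30 mod 1319.
3^1 ≡ 3 (mod 1319)
3^2 = (3^1)^2 ≡ 3^2 = 9 ≡ 9 (mod 1319)
3^4 = (3^2)^2 ≡ 9^2 = 81 ≡ 81 (mod 1319)
3^8 = (3^4)^2 ≡ 81^2 = 6561 ≡ 1285 (mod 1319)
3^16 = (3^8)^2 ≡ 1285^2 = 1651225 ≡ 1156 (mod 1319)
3^30 = 3^16 · 3^8 · 3^4 · 3^2 ≡ 1156 · 1285 · 81 · 9 ≡ 21 (mod 1319).

21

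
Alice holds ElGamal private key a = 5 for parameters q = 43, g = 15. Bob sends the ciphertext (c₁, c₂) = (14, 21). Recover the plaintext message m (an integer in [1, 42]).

14

Shared mask s = c₁^a mod q = 14^5 mod 43.
14^1 ≡ 14 (mod 43)
14^2 = (14^1)^2 ≡ 14^2 = 196 ≡ 24 (mod 43)
14^4 = (14^2)^2 ≡ 24^2 = 576 ≡ 17 (mod 43)
14^5 = 14^4 · 14^1 ≡ 17 · 14 ≡ 23 (mod 43).
So s = 23; s⁻¹ ≡ 15 (mod 43).
m = c₂ · s⁻¹ mod 43 = 21 · 15 mod 43 = 14.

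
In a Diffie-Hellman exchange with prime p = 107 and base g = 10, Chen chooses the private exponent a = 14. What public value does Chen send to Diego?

36

Public value = 10^{14} \pmod{107}.
10^1 ≡ 10 (mod 107)
10^2 = (10^1)^2 ≡ 10^2 = 100 ≡ 100 (mod 107)
10^4 = (10^2)^2 ≡ 100^2 = 10000 ≡ 49 (mod 107)
10^8 = (10^4)^2 ≡ 49^2 = 2401 ≡ 47 (mod 107)
10^14 = 10^8 · 10^4 · 10^2 ≡ 47 · 49 · 100 ≡ 36 (mod 107).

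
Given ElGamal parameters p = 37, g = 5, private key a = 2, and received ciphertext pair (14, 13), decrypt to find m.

18

Shared mask s = c₁^a mod p = 14^2 mod 37.
14^1 ≡ 14 (mod 37)
14^2 = (14^1)^2 ≡ 14^2 = 196 ≡ 11 (mod 37)
So s = 11; s⁻¹ ≡ 27 (mod 37).
m = c₂ · s⁻¹ mod 37 = 13 · 27 mod 37 = 18.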